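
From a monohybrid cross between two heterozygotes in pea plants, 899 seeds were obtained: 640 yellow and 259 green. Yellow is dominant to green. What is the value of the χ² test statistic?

6.959

For a monohybrid cross between heterozygotes with complete dominance, the expected phenotypic ratio is 3:1.
The 3:1 ratio has 4 parts, so with N = 899 the expected counts are:
  yellow: 899 × 3/4 = 674.25
  green: 899 × 1/4 = 224.75
χ² = Σ (O − E)² / E
  yellow: (640 − 674.25)² / 674.25 = 1.7398
  green: (259 − 224.75)² / 224.75 = 5.2194
χ² = 1.7398 + 5.2194 = 6.9592 ≈ 6.959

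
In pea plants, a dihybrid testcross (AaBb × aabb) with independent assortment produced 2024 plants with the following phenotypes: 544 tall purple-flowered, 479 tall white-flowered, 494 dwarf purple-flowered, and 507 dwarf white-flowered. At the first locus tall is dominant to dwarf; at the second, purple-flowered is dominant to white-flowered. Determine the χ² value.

A dihybrid testcross with independent assortment gives a 1:1:1:1 ratio.
Expected counts for N = 2024 under a 1:1:1:1 ratio (total parts = 4):
  tall purple-flowered: 2024 × 1/4 = 506
  tall white-flowered: 2024 × 1/4 = 506
  dwarf purple-flowered: 2024 × 1/4 = 506
  dwarf white-flowered: 2024 × 1/4 = 506
χ² = Σ (O − E)² / E
  tall purple-flowered: (544 − 506)² / 506 = 2.8538
  tall white-flowered: (479 − 506)² / 506 = 1.4407
  dwarf purple-flowered: (494 − 506)² / 506 = 0.2846
  dwarf white-flowered: (507 − 506)² / 506 = 0.0020
χ² = 2.8538 + 1.4407 + 0.2846 + 0.0020 = 4.5811 ≈ 4.581

4.581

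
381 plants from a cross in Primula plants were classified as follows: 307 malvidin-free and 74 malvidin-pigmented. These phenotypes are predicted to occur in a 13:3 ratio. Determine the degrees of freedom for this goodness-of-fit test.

A goodness-of-fit test with 2 phenotype classes has df = 2 − 1 = 1.

1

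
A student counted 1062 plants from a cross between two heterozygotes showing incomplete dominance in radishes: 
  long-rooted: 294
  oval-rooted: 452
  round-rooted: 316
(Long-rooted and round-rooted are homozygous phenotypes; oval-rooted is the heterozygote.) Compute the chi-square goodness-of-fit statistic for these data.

With incomplete dominance, a heterozygote × heterozygote cross gives a 1:2:1 phenotypic ratio.
The 1:2:1 ratio has 4 parts, so with N = 1062 the expected counts are:
  long-rooted: 1062 × 1/4 = 265.5
  oval-rooted: 1062 × 2/4 = 531
  round-rooted: 1062 × 1/4 = 265.5
χ² = Σ (O − E)² / E
  long-rooted: (294 − 265.5)² / 265.5 = 3.0593
  oval-rooted: (452 − 531)² / 531 = 11.7533
  round-rooted: (316 − 265.5)² / 265.5 = 9.6055
χ² = 3.0593 + 11.7533 + 9.6055 = 24.4181 ≈ 24.418

24.418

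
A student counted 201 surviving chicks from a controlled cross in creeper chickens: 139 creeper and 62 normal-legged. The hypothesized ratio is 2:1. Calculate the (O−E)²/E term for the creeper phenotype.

Expected counts for N = 201 under a 2:1 ratio (total parts = 3):
  creeper: 201 × 2/3 = 134
  normal-legged: 201 × 1/3 = 67
Contribution of creeper: (139 − 134)² / 134 = 0.1866

0.187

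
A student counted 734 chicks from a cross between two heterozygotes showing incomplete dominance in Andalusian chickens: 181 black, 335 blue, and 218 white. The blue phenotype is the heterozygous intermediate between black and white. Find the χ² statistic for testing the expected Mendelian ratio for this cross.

With incomplete dominance, a heterozygote × heterozygote cross gives a 1:2:1 phenotypic ratio.
Total ratio parts = 4. Expected numbers out of 734:
  black: 734 × 1/4 = 183.5
  blue: 734 × 2/4 = 367
  white: 734 × 1/4 = 183.5
χ² = Σ (O − E)² / E
  black: (181 − 183.5)² / 183.5 = 0.0341
  blue: (335 − 367)² / 367 = 2.7902
  white: (218 − 183.5)² / 183.5 = 6.4864
χ² = 0.0341 + 2.7902 + 6.4864 = 9.3107 ≈ 9.311

9.311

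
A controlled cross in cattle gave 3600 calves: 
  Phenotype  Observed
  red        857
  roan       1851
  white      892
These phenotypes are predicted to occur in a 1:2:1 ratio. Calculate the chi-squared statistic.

Total ratio parts = 4. Expected numbers out of 3600:
  red: 3600 × 1/4 = 900
  roan: 3600 × 2/4 = 1800
  white: 3600 × 1/4 = 900
χ² = Σ (O − E)² / E
  red: (857 − 900)² / 900 = 2.0544
  roan: (1851 − 1800)² / 1800 = 1.4450
  white: (892 − 900)² / 900 = 0.0711
χ² = 2.0544 + 1.4450 + 0.0711 = 3.5705 ≈ 3.571

3.571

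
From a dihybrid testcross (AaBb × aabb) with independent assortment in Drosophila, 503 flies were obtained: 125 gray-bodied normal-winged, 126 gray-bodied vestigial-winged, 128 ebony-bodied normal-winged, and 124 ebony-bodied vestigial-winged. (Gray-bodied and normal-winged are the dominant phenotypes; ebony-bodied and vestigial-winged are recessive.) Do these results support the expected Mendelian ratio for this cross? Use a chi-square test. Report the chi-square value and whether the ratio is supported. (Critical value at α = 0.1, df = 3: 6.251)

0.070; consistent

A dihybrid testcross with independent assortment gives a 1:1:1:1 ratio.
Total ratio parts = 4. Expected numbers out of 503:
  gray-bodied normal-winged: 503 × 1/4 = 125.75
  gray-bodied vestigial-winged: 503 × 1/4 = 125.75
  ebony-bodied normal-winged: 503 × 1/4 = 125.75
  ebony-bodied vestigial-winged: 503 × 1/4 = 125.75
χ² = Σ (O − E)² / E
  gray-bodied normal-winged: (125 − 125.75)² / 125.75 = 0.0045
  gray-bodied vestigial-winged: (126 − 125.75)² / 125.75 = 0.0005
  ebony-bodied normal-winged: (128 − 125.75)² / 125.75 = 0.0403
  ebony-bodied vestigial-winged: (124 − 125.75)² / 125.75 = 0.0244
χ² = 0.0045 + 0.0005 + 0.0403 + 0.0244 = 0.0697 ≈ 0.070
Degrees of freedom = 4 − 1 = 3; critical value at α = 0.1 is 6.251.
Since 0.070 < 6.251, we fail to reject the null hypothesis — the data are consistent with the 1:1:1:1 ratio.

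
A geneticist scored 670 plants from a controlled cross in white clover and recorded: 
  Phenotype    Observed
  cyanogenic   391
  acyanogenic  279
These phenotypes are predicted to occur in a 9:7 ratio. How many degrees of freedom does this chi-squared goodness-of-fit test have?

A goodness-of-fit test with 2 phenotype classes has df = 2 − 1 = 1.

1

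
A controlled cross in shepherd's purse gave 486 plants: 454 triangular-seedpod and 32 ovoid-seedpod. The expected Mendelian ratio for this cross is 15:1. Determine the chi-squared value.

0.093

Total ratio parts = 16. Expected numbers out of 486:
  triangular-seedpod: 486 × 15/16 = 455.625
  ovoid-seedpod: 486 × 1/16 = 30.375
χ² = Σ (O − E)² / E
  triangular-seedpod: (454 − 455.625)² / 455.625 = 0.0058
  ovoid-seedpod: (32 − 30.375)² / 30.375 = 0.0869
χ² = 0.0058 + 0.0869 = 0.0927 ≈ 0.093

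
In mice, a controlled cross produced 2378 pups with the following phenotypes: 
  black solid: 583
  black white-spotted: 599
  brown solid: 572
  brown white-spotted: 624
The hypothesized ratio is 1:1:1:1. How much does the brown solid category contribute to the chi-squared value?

The 1:1:1:1 ratio has 4 parts, so with N = 2378 the expected counts are:
  black solid: 2378 × 1/4 = 594.5
  black white-spotted: 2378 × 1/4 = 594.5
  brown solid: 2378 × 1/4 = 594.5
  brown white-spotted: 2378 × 1/4 = 594.5
Contribution of brown solid: (572 − 594.5)² / 594.5 = 0.8516

0.852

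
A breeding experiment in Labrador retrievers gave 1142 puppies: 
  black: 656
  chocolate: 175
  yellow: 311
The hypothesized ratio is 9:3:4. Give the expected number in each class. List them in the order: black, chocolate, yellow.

642.375, 214.125, 285.5

Expected counts for N = 1142 under a 9:3:4 ratio (total parts = 16):
  black: 1142 × 9/16 = 642.375
  chocolate: 1142 × 3/16 = 214.125
  yellow: 1142 × 4/16 = 285.5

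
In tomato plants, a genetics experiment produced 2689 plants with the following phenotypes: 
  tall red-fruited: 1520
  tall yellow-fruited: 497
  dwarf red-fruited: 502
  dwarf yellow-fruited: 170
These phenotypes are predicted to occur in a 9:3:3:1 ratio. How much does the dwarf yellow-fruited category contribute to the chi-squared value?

Under the 9:3:3:1 hypothesis (Σ ratio = 16, N = 2689):
  tall red-fruited: 2689 × 9/16 = 1512.5625
  tall yellow-fruited: 2689 × 3/16 = 504.1875
  dwarf red-fruited: 2689 × 3/16 = 504.1875
  dwarf yellow-fruited: 2689 × 1/16 = 168.0625
Contribution of dwarf yellow-fruited: (170 − 168.0625)² / 168.0625 = 0.0223

0.022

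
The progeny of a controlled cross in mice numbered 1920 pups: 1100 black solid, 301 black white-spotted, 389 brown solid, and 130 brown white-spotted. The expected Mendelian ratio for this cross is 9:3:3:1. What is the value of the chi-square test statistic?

Expected counts for N = 1920 under a 9:3:3:1 ratio (total parts = 16):
  black solid: 1920 × 9/16 = 1080
  black white-spotted: 1920 × 3/16 = 360
  brown solid: 1920 × 3/16 = 360
  brown white-spotted: 1920 × 1/16 = 120
χ² = Σ (O − E)² / E
  black solid: (1100 − 1080)² / 1080 = 0.3704
  black white-spotted: (301 − 360)² / 360 = 9.6694
  brown solid: (389 − 360)² / 360 = 2.3361
  brown white-spotted: (130 − 120)² / 120 = 0.8333
χ² = 0.3704 + 9.6694 + 2.3361 + 0.8333 = 13.2092 ≈ 13.209

13.209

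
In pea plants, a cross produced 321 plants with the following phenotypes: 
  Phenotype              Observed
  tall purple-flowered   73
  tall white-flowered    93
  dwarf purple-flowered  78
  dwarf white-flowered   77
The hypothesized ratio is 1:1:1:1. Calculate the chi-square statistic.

Expected counts for N = 321 under a 1:1:1:1 ratio (total parts = 4):
  tall purple-flowered: 321 × 1/4 = 80.25
  tall white-flowered: 321 × 1/4 = 80.25
  dwarf purple-flowered: 321 × 1/4 = 80.25
  dwarf white-flowered: 321 × 1/4 = 80.25
χ² = Σ (O − E)² / E
  tall purple-flowered: (73 − 80.25)² / 80.25 = 0.6550
  tall white-flowered: (93 − 80.25)² / 80.25 = 2.0257
  dwarf purple-flowered: (78 − 80.25)² / 80.25 = 0.0631
  dwarf white-flowered: (77 − 80.25)² / 80.25 = 0.1316
χ² = 0.6550 + 2.0257 + 0.0631 + 0.1316 = 2.8754 ≈ 2.875

2.875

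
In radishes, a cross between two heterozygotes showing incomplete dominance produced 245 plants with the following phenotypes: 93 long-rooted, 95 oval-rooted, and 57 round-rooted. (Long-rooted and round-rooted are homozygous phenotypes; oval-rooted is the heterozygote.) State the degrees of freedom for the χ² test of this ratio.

With incomplete dominance, a heterozygote × heterozygote cross gives a 1:2:1 phenotypic ratio.
A goodness-of-fit test with 3 phenotype classes has df = 3 − 1 = 2.

2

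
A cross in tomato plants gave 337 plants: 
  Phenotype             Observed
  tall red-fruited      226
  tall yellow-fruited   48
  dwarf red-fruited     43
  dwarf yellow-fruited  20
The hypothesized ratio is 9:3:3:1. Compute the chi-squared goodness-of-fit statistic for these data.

Under the 9:3:3:1 hypothesis (Σ ratio = 16, N = 337):
  tall red-fruited: 337 × 9/16 = 189.5625
  tall yellow-fruited: 337 × 3/16 = 63.1875
  dwarf red-fruited: 337 × 3/16 = 63.1875
  dwarf yellow-fruited: 337 × 1/16 = 21.0625
χ² = Σ (O − E)² / E
  tall red-fruited: (226 − 189.5625)² / 189.5625 = 7.0040
  tall yellow-fruited: (48 − 63.1875)² / 63.1875 = 3.6504
  dwarf red-fruited: (43 − 63.1875)² / 63.1875 = 6.4496
  dwarf yellow-fruited: (20 − 21.0625)² / 21.0625 = 0.0536
χ² = 7.0040 + 3.6504 + 6.4496 + 0.0536 = 17.1576 ≈ 17.158

17.158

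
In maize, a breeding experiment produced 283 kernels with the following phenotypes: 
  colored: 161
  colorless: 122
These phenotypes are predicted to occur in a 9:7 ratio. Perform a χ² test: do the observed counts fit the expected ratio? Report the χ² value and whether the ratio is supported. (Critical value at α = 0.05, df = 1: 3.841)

Expected counts for N = 283 under a 9:7 ratio (total parts = 16):
  colored: 283 × 9/16 = 159.1875
  colorless: 283 × 7/16 = 123.8125
χ² = Σ (O − E)² / E
  colored: (161 − 159.1875)² / 159.1875 = 0.0206
  colorless: (122 − 123.8125)² / 123.8125 = 0.0265
χ² = 0.0206 + 0.0265 = 0.0471 ≈ 0.047
Degrees of freedom = 2 − 1 = 1; critical value at α = 0.05 is 3.841.
Since 0.047 < 3.841, we fail to reject the null hypothesis — the data are consistent with the 9:7 ratio.

0.047; consistent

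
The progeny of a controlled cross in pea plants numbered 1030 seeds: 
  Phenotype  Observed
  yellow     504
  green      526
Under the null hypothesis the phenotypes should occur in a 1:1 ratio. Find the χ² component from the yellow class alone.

0.235

Expected counts for N = 1030 under a 1:1 ratio (total parts = 2):
  yellow: 1030 × 1/2 = 515
  green: 1030 × 1/2 = 515
Contribution of yellow: (504 − 515)² / 515 = 0.2350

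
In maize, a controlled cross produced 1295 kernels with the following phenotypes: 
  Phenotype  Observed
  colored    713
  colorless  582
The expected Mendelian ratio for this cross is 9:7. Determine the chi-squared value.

Under the 9:7 hypothesis (Σ ratio = 16, N = 1295):
  colored: 1295 × 9/16 = 728.4375
  colorless: 1295 × 7/16 = 566.5625
χ² = Σ (O − E)² / E
  colored: (713 − 728.4375)² / 728.4375 = 0.3272
  colorless: (582 − 566.5625)² / 566.5625 = 0.4206
χ² = 0.3272 + 0.4206 = 0.7478 ≈ 0.748

0.748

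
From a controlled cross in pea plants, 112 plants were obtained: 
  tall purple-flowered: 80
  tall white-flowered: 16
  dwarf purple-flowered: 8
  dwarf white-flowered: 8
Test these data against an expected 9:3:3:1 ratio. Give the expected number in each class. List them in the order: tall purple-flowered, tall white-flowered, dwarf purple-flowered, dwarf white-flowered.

63, 21, 21, 7

Expected counts for N = 112 under a 9:3:3:1 ratio (total parts = 16):
  tall purple-flowered: 112 × 9/16 = 63
  tall white-flowered: 112 × 3/16 = 21
  dwarf purple-flowered: 112 × 3/16 = 21
  dwarf white-flowered: 112 × 1/16 = 7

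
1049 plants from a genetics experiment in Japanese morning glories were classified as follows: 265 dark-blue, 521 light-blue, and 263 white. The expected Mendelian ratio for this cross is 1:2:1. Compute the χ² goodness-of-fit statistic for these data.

Total ratio parts = 4. Expected numbers out of 1049:
  dark-blue: 1049 × 1/4 = 262.25
  light-blue: 1049 × 2/4 = 524.5
  white: 1049 × 1/4 = 262.25
χ² = Σ (O − E)² / E
  dark-blue: (265 − 262.25)² / 262.25 = 0.0288
  light-blue: (521 − 524.5)² / 524.5 = 0.0234
  white: (263 − 262.25)² / 262.25 = 0.0021
χ² = 0.0288 + 0.0234 + 0.0021 = 0.0543 ≈ 0.054

0.054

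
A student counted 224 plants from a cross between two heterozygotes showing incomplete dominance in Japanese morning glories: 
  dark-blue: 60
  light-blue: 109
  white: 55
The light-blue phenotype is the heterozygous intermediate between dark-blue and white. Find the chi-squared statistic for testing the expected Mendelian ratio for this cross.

With incomplete dominance, a heterozygote × heterozygote cross gives a 1:2:1 phenotypic ratio.
Under the 1:2:1 hypothesis (Σ ratio = 4, N = 224):
  dark-blue: 224 × 1/4 = 56
  light-blue: 224 × 2/4 = 112
  white: 224 × 1/4 = 56
χ² = Σ (O − E)² / E
  dark-blue: (60 − 56)² / 56 = 0.2857
  light-blue: (109 − 112)² / 112 = 0.0804
  white: (55 − 56)² / 56 = 0.0179
χ² = 0.2857 + 0.0804 + 0.0179 = 0.384

0.384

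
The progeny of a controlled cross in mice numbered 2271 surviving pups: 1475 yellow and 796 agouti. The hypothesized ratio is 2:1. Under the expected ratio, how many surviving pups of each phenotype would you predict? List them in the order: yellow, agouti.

1514, 757

Under the 2:1 hypothesis (Σ ratio = 3, N = 2271):
  yellow: 2271 × 2/3 = 1514
  agouti: 2271 × 1/3 = 757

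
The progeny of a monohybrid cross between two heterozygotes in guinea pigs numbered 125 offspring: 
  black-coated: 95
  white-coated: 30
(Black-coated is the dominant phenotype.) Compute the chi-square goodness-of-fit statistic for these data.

For a monohybrid cross between heterozygotes with complete dominance, the expected phenotypic ratio is 3:1.
Under the 3:1 hypothesis (Σ ratio = 4, N = 125):
  black-coated: 125 × 3/4 = 93.75
  white-coated: 125 × 1/4 = 31.25
χ² = Σ (O − E)² / E
  black-coated: (95 − 93.75)² / 93.75 = 0.0167
  white-coated: (30 − 31.25)² / 31.25 = 0.0500
χ² = 0.0167 + 0.0500 = 0.0667 ≈ 0.067

0.067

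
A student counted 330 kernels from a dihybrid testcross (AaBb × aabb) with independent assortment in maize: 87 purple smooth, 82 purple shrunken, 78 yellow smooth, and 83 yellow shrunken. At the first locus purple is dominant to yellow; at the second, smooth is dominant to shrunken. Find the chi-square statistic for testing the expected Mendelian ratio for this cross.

A dihybrid testcross with independent assortment gives a 1:1:1:1 ratio.
The 1:1:1:1 ratio has 4 parts, so with N = 330 the expected counts are:
  purple smooth: 330 × 1/4 = 82.5
  purple shrunken: 330 × 1/4 = 82.5
  yellow smooth: 330 × 1/4 = 82.5
  yellow shrunken: 330 × 1/4 = 82.5
χ² = Σ (O − E)² / E
  purple smooth: (87 − 82.5)² / 82.5 = 0.2455
  purple shrunken: (82 − 82.5)² / 82.5 = 0.0030
  yellow smooth: (78 − 82.5)² / 82.5 = 0.2455
  yellow shrunken: (83 − 82.5)² / 82.5 = 0.0030
χ² = 0.2455 + 0.0030 + 0.2455 + 0.0030 = 0.497

0.497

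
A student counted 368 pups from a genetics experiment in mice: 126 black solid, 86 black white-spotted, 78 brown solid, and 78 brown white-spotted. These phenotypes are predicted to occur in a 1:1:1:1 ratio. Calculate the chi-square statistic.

17.217

The 1:1:1:1 ratio has 4 parts, so with N = 368 the expected counts are:
  black solid: 368 × 1/4 = 92
  black white-spotted: 368 × 1/4 = 92
  brown solid: 368 × 1/4 = 92
  brown white-spotted: 368 × 1/4 = 92
χ² = Σ (O − E)² / E
  black solid: (126 − 92)² / 92 = 12.5652
  black white-spotted: (86 − 92)² / 92 = 0.3913
  brown solid: (78 − 92)² / 92 = 2.1304
  brown white-spotted: (78 − 92)² / 92 = 2.1304
χ² = 12.5652 + 0.3913 + 2.1304 + 2.1304 = 17.2173 ≈ 17.217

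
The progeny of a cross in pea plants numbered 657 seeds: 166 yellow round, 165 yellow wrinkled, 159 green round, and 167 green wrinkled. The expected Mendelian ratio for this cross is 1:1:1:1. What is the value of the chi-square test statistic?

Total ratio parts = 4. Expected numbers out of 657:
  yellow round: 657 × 1/4 = 164.25
  yellow wrinkled: 657 × 1/4 = 164.25
  green round: 657 × 1/4 = 164.25
  green wrinkled: 657 × 1/4 = 164.25
χ² = Σ (O − E)² / E
  yellow round: (166 − 164.25)² / 164.25 = 0.0186
  yellow wrinkled: (165 − 164.25)² / 164.25 = 0.0034
  green round: (159 − 164.25)² / 164.25 = 0.1678
  green wrinkled: (167 − 164.25)² / 164.25 = 0.0460
χ² = 0.0186 + 0.0034 + 0.1678 + 0.0460 = 0.2358 ≈ 0.236

0.236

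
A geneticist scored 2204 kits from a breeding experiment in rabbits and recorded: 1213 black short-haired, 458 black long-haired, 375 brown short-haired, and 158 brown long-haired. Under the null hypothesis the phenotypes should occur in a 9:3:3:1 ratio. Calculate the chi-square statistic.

Expected counts for N = 2204 under a 9:3:3:1 ratio (total parts = 16):
  black short-haired: 2204 × 9/16 = 1239.75
  black long-haired: 2204 × 3/16 = 413.25
  brown short-haired: 2204 × 3/16 = 413.25
  brown long-haired: 2204 × 1/16 = 137.75
χ² = Σ (O − E)² / E
  black short-haired: (1213 − 1239.75)² / 1239.75 = 0.5772
  black long-haired: (458 − 413.25)² / 413.25 = 4.8459
  brown short-haired: (375 − 413.25)² / 413.25 = 3.5404
  brown long-haired: (158 − 137.75)² / 137.75 = 2.9769
χ² = 0.5772 + 4.8459 + 3.5404 + 2.9769 = 11.9404 ≈ 11.940

11.940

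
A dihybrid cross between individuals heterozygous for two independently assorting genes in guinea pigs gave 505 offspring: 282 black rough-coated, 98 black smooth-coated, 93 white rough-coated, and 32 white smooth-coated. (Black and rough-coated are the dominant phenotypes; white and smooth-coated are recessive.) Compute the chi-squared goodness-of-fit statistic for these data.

0.167

A dihybrid F₂ with independent assortment and complete dominance at both loci gives a 9:3:3:1 phenotypic ratio.
The 9:3:3:1 ratio has 16 parts, so with N = 505 the expected counts are:
  black rough-coated: 505 × 9/16 = 284.0625
  black smooth-coated: 505 × 3/16 = 94.6875
  white rough-coated: 505 × 3/16 = 94.6875
  white smooth-coated: 505 × 1/16 = 31.5625
χ² = Σ (O − E)² / E
  black rough-coated: (282 − 284.0625)² / 284.0625 = 0.0150
  black smooth-coated: (98 − 94.6875)² / 94.6875 = 0.1159
  white rough-coated: (93 − 94.6875)² / 94.6875 = 0.0301
  white smooth-coated: (32 − 31.5625)² / 31.5625 = 0.0061
χ² = 0.0150 + 0.1159 + 0.0301 + 0.0061 = 0.1671 ≈ 0.167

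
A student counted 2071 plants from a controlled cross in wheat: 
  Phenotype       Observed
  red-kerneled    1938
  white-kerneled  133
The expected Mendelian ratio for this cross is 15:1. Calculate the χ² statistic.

0.105

Under the 15:1 hypothesis (Σ ratio = 16, N = 2071):
  red-kerneled: 2071 × 15/16 = 1941.5625
  white-kerneled: 2071 × 1/16 = 129.4375
χ² = Σ (O − E)² / E
  red-kerneled: (1938 − 1941.5625)² / 1941.5625 = 0.0065
  white-kerneled: (133 − 129.4375)² / 129.4375 = 0.0981
χ² = 0.0065 + 0.0981 = 0.1046 ≈ 0.105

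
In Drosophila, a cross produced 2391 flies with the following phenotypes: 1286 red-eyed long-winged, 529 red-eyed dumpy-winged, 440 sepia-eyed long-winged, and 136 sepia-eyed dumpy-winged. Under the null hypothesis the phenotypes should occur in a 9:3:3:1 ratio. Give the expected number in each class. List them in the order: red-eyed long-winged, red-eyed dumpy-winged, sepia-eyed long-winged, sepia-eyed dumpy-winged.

Under the 9:3:3:1 hypothesis (Σ ratio = 16, N = 2391):
  red-eyed long-winged: 2391 × 9/16 = 1344.9375
  red-eyed dumpy-winged: 2391 × 3/16 = 448.3125
  sepia-eyed long-winged: 2391 × 3/16 = 448.3125
  sepia-eyed dumpy-winged: 2391 × 1/16 = 149.4375

1344.9375, 448.3125, 448.3125, 149.4375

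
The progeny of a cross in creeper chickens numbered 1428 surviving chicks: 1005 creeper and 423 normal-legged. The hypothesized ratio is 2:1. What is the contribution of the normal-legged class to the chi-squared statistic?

Expected counts for N = 1428 under a 2:1 ratio (total parts = 3):
  creeper: 1428 × 2/3 = 952
  normal-legged: 1428 × 1/3 = 476
Contribution of normal-legged: (423 − 476)² / 476 = 5.9013

5.901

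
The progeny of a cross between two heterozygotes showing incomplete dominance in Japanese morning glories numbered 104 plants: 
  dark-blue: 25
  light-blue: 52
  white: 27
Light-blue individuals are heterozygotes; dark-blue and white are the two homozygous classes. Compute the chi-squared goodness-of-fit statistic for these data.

With incomplete dominance, a heterozygote × heterozygote cross gives a 1:2:1 phenotypic ratio.
Under the 1:2:1 hypothesis (Σ ratio = 4, N = 104):
  dark-blue: 104 × 1/4 = 26
  light-blue: 104 × 2/4 = 52
  white: 104 × 1/4 = 26
χ² = Σ (O − E)² / E
  dark-blue: (25 − 26)² / 26 = 0.0385
  light-blue: (52 − 52)² / 52 = 0.0000
  white: (27 − 26)² / 26 = 0.0385
χ² = 0.0385 + 0.0000 + 0.0385 = 0.077

0.077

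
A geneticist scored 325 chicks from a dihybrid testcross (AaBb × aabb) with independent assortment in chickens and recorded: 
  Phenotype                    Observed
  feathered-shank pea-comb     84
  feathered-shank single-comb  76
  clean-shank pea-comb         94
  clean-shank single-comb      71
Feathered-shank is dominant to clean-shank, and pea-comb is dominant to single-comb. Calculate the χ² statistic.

3.726

A dihybrid testcross with independent assortment gives a 1:1:1:1 ratio.
Total ratio parts = 4. Expected numbers out of 325:
  feathered-shank pea-comb: 325 × 1/4 = 81.25
  feathered-shank single-comb: 325 × 1/4 = 81.25
  clean-shank pea-comb: 325 × 1/4 = 81.25
  clean-shank single-comb: 325 × 1/4 = 81.25
χ² = Σ (O − E)² / E
  feathered-shank pea-comb: (84 − 81.25)² / 81.25 = 0.0931
  feathered-shank single-comb: (76 − 81.25)² / 81.25 = 0.3392
  clean-shank pea-comb: (94 − 81.25)² / 81.25 = 2.0008
  clean-shank single-comb: (71 − 81.25)² / 81.25 = 1.2931
χ² = 0.0931 + 0.3392 + 2.0008 + 1.2931 = 3.7262 ≈ 3.726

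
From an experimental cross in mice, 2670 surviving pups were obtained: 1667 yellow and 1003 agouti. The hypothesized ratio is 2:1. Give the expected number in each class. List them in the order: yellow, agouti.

1780, 890

Under the 2:1 hypothesis (Σ ratio = 3, N = 2670):
  yellow: 2670 × 2/3 = 1780
  agouti: 2670 × 1/3 = 890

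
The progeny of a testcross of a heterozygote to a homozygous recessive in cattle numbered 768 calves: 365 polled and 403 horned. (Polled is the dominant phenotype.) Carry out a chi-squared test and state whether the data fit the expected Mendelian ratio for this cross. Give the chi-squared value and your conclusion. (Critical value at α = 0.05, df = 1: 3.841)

1.880; consistent

A testcross of a heterozygote (Aa × aa) gives a 1:1 phenotypic ratio.
Total ratio parts = 2. Expected numbers out of 768:
  polled: 768 × 1/2 = 384
  horned: 768 × 1/2 = 384
χ² = Σ (O − E)² / E
  polled: (365 − 384)² / 384 = 0.9401
  horned: (403 − 384)² / 384 = 0.9401
χ² = 0.9401 + 0.9401 = 1.8802 ≈ 1.880
Degrees of freedom = 2 − 1 = 1; critical value at α = 0.05 is 3.841.
Since 1.880 < 3.841, we fail to reject the null hypothesis — the data are consistent with the 1:1 ratio.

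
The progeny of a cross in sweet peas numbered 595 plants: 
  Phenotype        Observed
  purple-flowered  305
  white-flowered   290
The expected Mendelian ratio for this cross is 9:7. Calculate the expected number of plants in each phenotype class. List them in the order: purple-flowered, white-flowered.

Under the 9:7 hypothesis (Σ ratio = 16, N = 595):
  purple-flowered: 595 × 9/16 = 334.6875
  white-flowered: 595 × 7/16 = 260.3125

334.6875, 260.3125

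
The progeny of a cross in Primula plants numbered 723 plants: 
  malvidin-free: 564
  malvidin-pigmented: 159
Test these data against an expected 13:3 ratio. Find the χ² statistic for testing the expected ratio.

4.987

Expected counts for N = 723 under a 13:3 ratio (total parts = 16):
  malvidin-free: 723 × 13/16 = 587.4375
  malvidin-pigmented: 723 × 3/16 = 135.5625
χ² = Σ (O − E)² / E
  malvidin-free: (564 − 587.4375)² / 587.4375 = 0.9351
  malvidin-pigmented: (159 − 135.5625)² / 135.5625 = 4.0521
χ² = 0.9351 + 4.0521 = 4.9872 ≈ 4.987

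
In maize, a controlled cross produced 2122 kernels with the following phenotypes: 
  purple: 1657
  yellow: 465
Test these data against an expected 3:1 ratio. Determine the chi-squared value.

Expected counts for N = 2122 under a 3:1 ratio (total parts = 4):
  purple: 2122 × 3/4 = 1591.5
  yellow: 2122 × 1/4 = 530.5
χ² = Σ (O − E)² / E
  purple: (1657 − 1591.5)² / 1591.5 = 2.6957
  yellow: (465 − 530.5)² / 530.5 = 8.0872
χ² = 2.6957 + 8.0872 = 10.7829 ≈ 10.783

10.783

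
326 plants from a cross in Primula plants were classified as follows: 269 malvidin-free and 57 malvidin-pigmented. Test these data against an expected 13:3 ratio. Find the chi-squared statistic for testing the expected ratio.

Under the 13:3 hypothesis (Σ ratio = 16, N = 326):
  malvidin-free: 326 × 13/16 = 264.875
  malvidin-pigmented: 326 × 3/16 = 61.125
χ² = Σ (O − E)² / E
  malvidin-free: (269 − 264.875)² / 264.875 = 0.0642
  malvidin-pigmented: (57 − 61.125)² / 61.125 = 0.2784
χ² = 0.0642 + 0.2784 = 0.3426 ≈ 0.343

0.343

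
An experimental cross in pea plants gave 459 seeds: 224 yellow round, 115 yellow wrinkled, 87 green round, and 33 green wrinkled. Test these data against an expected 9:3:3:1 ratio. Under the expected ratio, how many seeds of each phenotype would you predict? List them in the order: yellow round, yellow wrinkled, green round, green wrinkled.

258.1875, 86.0625, 86.0625, 28.6875

Under the 9:3:3:1 hypothesis (Σ ratio = 16, N = 459):
  yellow round: 459 × 9/16 = 258.1875
  yellow wrinkled: 459 × 3/16 = 86.0625
  green round: 459 × 3/16 = 86.0625
  green wrinkled: 459 × 1/16 = 28.6875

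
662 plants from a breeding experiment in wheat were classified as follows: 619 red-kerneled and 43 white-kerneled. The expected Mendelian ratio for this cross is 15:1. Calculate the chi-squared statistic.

0.068

Under the 15:1 hypothesis (Σ ratio = 16, N = 662):
  red-kerneled: 662 × 15/16 = 620.625
  white-kerneled: 662 × 1/16 = 41.375
χ² = Σ (O − E)² / E
  red-kerneled: (619 − 620.625)² / 620.625 = 0.0043
  white-kerneled: (43 − 41.375)² / 41.375 = 0.0638
χ² = 0.0043 + 0.0638 = 0.0681 ≈ 0.068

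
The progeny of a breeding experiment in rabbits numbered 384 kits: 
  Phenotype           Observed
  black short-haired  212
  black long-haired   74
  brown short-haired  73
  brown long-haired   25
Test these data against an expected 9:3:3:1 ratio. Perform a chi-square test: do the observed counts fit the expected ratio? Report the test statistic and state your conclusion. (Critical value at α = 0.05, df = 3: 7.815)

0.185; consistent

Under the 9:3:3:1 hypothesis (Σ ratio = 16, N = 384):
  black short-haired: 384 × 9/16 = 216
  black long-haired: 384 × 3/16 = 72
  brown short-haired: 384 × 3/16 = 72
  brown long-haired: 384 × 1/16 = 24
χ² = Σ (O − E)² / E
  black short-haired: (212 − 216)² / 216 = 0.0741
  black long-haired: (74 − 72)² / 72 = 0.0556
  brown short-haired: (73 − 72)² / 72 = 0.0139
  brown long-haired: (25 − 24)² / 24 = 0.0417
χ² = 0.0741 + 0.0556 + 0.0139 + 0.0417 = 0.1853 ≈ 0.185
Degrees of freedom = 4 − 1 = 3; critical value at α = 0.05 is 7.815.
Since 0.185 < 7.815, we fail to reject the null hypothesis — the data are consistent with the 9:3:3:1 ratio.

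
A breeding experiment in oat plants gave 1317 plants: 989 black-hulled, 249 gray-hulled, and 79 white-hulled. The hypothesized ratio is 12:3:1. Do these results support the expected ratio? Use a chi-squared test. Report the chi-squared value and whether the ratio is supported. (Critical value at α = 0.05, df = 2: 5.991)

0.152; consistent

Under the 12:3:1 hypothesis (Σ ratio = 16, N = 1317):
  black-hulled: 1317 × 12/16 = 987.75
  gray-hulled: 1317 × 3/16 = 246.9375
  white-hulled: 1317 × 1/16 = 82.3125
χ² = Σ (O − E)² / E
  black-hulled: (989 − 987.75)² / 987.75 = 0.0016
  gray-hulled: (249 − 246.9375)² / 246.9375 = 0.0172
  white-hulled: (79 − 82.3125)² / 82.3125 = 0.1333
χ² = 0.0016 + 0.0172 + 0.1333 = 0.1521 ≈ 0.152
Degrees of freedom = 3 − 1 = 2; critical value at α = 0.05 is 5.991.
Since 0.152 < 5.991, we fail to reject the null hypothesis — the data are consistent with the 12:3:1 ratio.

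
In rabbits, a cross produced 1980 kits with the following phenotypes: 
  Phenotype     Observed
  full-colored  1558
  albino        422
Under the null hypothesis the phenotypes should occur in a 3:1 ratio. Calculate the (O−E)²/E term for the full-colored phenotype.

3.589

Total ratio parts = 4. Expected numbers out of 1980:
  full-colored: 1980 × 3/4 = 1485
  albino: 1980 × 1/4 = 495
Contribution of full-colored: (1558 − 1485)² / 1485 = 3.5886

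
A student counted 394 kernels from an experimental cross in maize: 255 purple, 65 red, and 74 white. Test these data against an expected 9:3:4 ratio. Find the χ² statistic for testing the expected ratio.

12.186

Total ratio parts = 16. Expected numbers out of 394:
  purple: 394 × 9/16 = 221.625
  red: 394 × 3/16 = 73.875
  white: 394 × 4/16 = 98.5
χ² = Σ (O − E)² / E
  purple: (255 − 221.625)² / 221.625 = 5.0260
  red: (65 − 73.875)² / 73.875 = 1.0662
  white: (74 − 98.5)² / 98.5 = 6.0939
χ² = 5.0260 + 1.0662 + 6.0939 = 12.1861 ≈ 12.186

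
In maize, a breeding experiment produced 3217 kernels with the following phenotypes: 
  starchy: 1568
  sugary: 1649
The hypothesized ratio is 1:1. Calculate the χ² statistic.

Expected counts for N = 3217 under a 1:1 ratio (total parts = 2):
  starchy: 3217 × 1/2 = 1608.5
  sugary: 3217 × 1/2 = 1608.5
χ² = Σ (O − E)² / E
  starchy: (1568 − 1608.5)² / 1608.5 = 1.0197
  sugary: (1649 − 1608.5)² / 1608.5 = 1.0197
χ² = 1.0197 + 1.0197 = 2.0394 ≈ 2.039

2.039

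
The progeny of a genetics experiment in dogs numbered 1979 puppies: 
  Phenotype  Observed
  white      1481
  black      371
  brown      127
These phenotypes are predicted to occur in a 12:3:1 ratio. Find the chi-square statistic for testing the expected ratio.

Under the 12:3:1 hypothesis (Σ ratio = 16, N = 1979):
  white: 1979 × 12/16 = 1484.25
  black: 1979 × 3/16 = 371.0625
  brown: 1979 × 1/16 = 123.6875
χ² = Σ (O − E)² / E
  white: (1481 − 1484.25)² / 1484.25 = 0.0071
  black: (371 − 371.0625)² / 371.0625 = 0.0000
  brown: (127 − 123.6875)² / 123.6875 = 0.0887
χ² = 0.0071 + 0.0000 + 0.0887 = 0.0958 ≈ 0.096

0.096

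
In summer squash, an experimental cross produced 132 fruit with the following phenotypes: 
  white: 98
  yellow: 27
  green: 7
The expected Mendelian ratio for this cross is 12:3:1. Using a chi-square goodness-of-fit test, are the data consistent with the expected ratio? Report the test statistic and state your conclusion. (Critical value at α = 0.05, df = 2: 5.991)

Total ratio parts = 16. Expected numbers out of 132:
  white: 132 × 12/16 = 99
  yellow: 132 × 3/16 = 24.75
  green: 132 × 1/16 = 8.25
χ² = Σ (O − E)² / E
  white: (98 − 99)² / 99 = 0.0101
  yellow: (27 − 24.75)² / 24.75 = 0.2045
  green: (7 − 8.25)² / 8.25 = 0.1894
χ² = 0.0101 + 0.2045 + 0.1894 = 0.404
Degrees of freedom = 3 − 1 = 2; critical value at α = 0.05 is 5.991.
Since 0.404 < 5.991, we fail to reject the null hypothesis — the data are consistent with the 12:3:1 ratio.

0.404; consistent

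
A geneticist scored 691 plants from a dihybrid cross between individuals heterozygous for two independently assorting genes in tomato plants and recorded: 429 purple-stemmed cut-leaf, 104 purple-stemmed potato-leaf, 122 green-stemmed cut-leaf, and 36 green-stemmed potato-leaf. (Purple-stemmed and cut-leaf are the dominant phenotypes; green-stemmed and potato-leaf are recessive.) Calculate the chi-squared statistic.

10.862

A dihybrid F₂ with independent assortment and complete dominance at both loci gives a 9:3:3:1 phenotypic ratio.
Expected counts for N = 691 under a 9:3:3:1 ratio (total parts = 16):
  purple-stemmed cut-leaf: 691 × 9/16 = 388.6875
  purple-stemmed potato-leaf: 691 × 3/16 = 129.5625
  green-stemmed cut-leaf: 691 × 3/16 = 129.5625
  green-stemmed potato-leaf: 691 × 1/16 = 43.1875
χ² = Σ (O − E)² / E
  purple-stemmed cut-leaf: (429 − 388.6875)² / 388.6875 = 4.1810
  purple-stemmed potato-leaf: (104 − 129.5625)² / 129.5625 = 5.0434
  green-stemmed cut-leaf: (122 − 129.5625)² / 129.5625 = 0.4414
  green-stemmed potato-leaf: (36 − 43.1875)² / 43.1875 = 1.1962
χ² = 4.1810 + 5.0434 + 0.4414 + 1.1962 = 10.862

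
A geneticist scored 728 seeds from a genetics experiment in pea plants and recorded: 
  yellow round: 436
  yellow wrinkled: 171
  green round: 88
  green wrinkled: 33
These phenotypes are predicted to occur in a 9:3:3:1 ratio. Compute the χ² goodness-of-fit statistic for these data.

31.101

Under the 9:3:3:1 hypothesis (Σ ratio = 16, N = 728):
  yellow round: 728 × 9/16 = 409.5
  yellow wrinkled: 728 × 3/16 = 136.5
  green round: 728 × 3/16 = 136.5
  green wrinkled: 728 × 1/16 = 45.5
χ² = Σ (O − E)² / E
  yellow round: (436 − 409.5)² / 409.5 = 1.7149
  yellow wrinkled: (171 − 136.5)² / 136.5 = 8.7198
  green round: (88 − 136.5)² / 136.5 = 17.2326
  green wrinkled: (33 − 45.5)² / 45.5 = 3.4341
χ² = 1.7149 + 8.7198 + 17.2326 + 3.4341 = 31.1014 ≈ 31.101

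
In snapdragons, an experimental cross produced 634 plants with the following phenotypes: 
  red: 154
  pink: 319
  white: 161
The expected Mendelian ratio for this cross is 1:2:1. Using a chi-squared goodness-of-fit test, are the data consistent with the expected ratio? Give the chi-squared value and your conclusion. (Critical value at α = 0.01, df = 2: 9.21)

Total ratio parts = 4. Expected numbers out of 634:
  red: 634 × 1/4 = 158.5
  pink: 634 × 2/4 = 317
  white: 634 × 1/4 = 158.5
χ² = Σ (O − E)² / E
  red: (154 − 158.5)² / 158.5 = 0.1278
  pink: (319 − 317)² / 317 = 0.0126
  white: (161 − 158.5)² / 158.5 = 0.0394
χ² = 0.1278 + 0.0126 + 0.0394 = 0.1798 ≈ 0.180
Degrees of freedom = 3 − 1 = 2; critical value at α = 0.01 is 9.21.
Since 0.180 < 9.21, we fail to reject the null hypothesis — the data are consistent with the 1:2:1 ratio.

0.180; consistent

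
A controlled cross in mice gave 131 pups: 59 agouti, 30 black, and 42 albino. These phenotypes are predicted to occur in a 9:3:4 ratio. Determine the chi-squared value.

Total ratio parts = 16. Expected numbers out of 131:
  agouti: 131 × 9/16 = 73.6875
  black: 131 × 3/16 = 24.5625
  albino: 131 × 4/16 = 32.75
χ² = Σ (O − E)² / E
  agouti: (59 − 73.6875)² / 73.6875 = 2.9275
  black: (30 − 24.5625)² / 24.5625 = 1.2037
  albino: (42 − 32.75)² / 32.75 = 2.6126
χ² = 2.9275 + 1.2037 + 2.6126 = 6.7438 ≈ 6.744

6.744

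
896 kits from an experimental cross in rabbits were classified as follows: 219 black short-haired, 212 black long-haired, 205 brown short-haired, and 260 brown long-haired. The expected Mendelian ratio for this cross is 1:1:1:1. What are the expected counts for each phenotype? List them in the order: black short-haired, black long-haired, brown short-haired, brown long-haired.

Under the 1:1:1:1 hypothesis (Σ ratio = 4, N = 896):
  black short-haired: 896 × 1/4 = 224
  black long-haired: 896 × 1/4 = 224
  brown short-haired: 896 × 1/4 = 224
  brown long-haired: 896 × 1/4 = 224

224, 224, 224, 224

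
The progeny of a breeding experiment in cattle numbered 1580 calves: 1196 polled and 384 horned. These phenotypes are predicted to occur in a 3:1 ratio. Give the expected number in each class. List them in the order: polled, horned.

1185, 395

Expected counts for N = 1580 under a 3:1 ratio (total parts = 4):
  polled: 1580 × 3/4 = 1185
  horned: 1580 × 1/4 = 395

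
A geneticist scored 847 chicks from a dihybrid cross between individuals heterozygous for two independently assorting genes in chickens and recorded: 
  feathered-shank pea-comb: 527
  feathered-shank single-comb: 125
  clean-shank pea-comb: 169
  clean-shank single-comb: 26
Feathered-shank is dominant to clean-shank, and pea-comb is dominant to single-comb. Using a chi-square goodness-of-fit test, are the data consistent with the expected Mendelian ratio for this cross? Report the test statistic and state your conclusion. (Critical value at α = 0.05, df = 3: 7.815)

A dihybrid F₂ with independent assortment and complete dominance at both loci gives a 9:3:3:1 phenotypic ratio.
Expected counts for N = 847 under a 9:3:3:1 ratio (total parts = 16):
  feathered-shank pea-comb: 847 × 9/16 = 476.4375
  feathered-shank single-comb: 847 × 3/16 = 158.8125
  clean-shank pea-comb: 847 × 3/16 = 158.8125
  clean-shank single-comb: 847 × 1/16 = 52.9375
χ² = Σ (O − E)² / E
  feathered-shank pea-comb: (527 − 476.4375)² / 476.4375 = 5.3660
  feathered-shank single-comb: (125 − 158.8125)² / 158.8125 = 7.1990
  clean-shank pea-comb: (169 − 158.8125)² / 158.8125 = 0.6535
  clean-shank single-comb: (26 − 52.9375)² / 52.9375 = 13.7073
χ² = 5.3660 + 7.1990 + 0.6535 + 13.7073 = 26.9258 ≈ 26.926
Degrees of freedom = 4 − 1 = 3; critical value at α = 0.05 is 7.815.
Since 26.926 > 7.815, we reject the null hypothesis — the data do not fit the 9:3:3:1 ratio.

26.926; not consistent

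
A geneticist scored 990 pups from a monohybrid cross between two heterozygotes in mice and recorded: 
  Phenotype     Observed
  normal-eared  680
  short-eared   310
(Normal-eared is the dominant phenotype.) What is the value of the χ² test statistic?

For a monohybrid cross between heterozygotes with complete dominance, the expected phenotypic ratio is 3:1.
The 3:1 ratio has 4 parts, so with N = 990 the expected counts are:
  normal-eared: 990 × 3/4 = 742.5
  short-eared: 990 × 1/4 = 247.5
χ² = Σ (O − E)² / E
  normal-eared: (680 − 742.5)² / 742.5 = 5.2609
  short-eared: (310 − 247.5)² / 247.5 = 15.7828
χ² = 5.2609 + 15.7828 = 21.0437 ≈ 21.044

21.044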